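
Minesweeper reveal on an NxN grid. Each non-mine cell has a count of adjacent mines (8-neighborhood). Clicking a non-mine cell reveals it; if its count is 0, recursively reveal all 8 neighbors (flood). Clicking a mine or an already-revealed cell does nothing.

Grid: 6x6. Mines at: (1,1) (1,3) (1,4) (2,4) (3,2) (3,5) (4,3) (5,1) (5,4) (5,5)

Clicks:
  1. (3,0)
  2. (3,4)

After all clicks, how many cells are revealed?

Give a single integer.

Answer: 7

Derivation:
Click 1 (3,0) count=0: revealed 6 new [(2,0) (2,1) (3,0) (3,1) (4,0) (4,1)] -> total=6
Click 2 (3,4) count=3: revealed 1 new [(3,4)] -> total=7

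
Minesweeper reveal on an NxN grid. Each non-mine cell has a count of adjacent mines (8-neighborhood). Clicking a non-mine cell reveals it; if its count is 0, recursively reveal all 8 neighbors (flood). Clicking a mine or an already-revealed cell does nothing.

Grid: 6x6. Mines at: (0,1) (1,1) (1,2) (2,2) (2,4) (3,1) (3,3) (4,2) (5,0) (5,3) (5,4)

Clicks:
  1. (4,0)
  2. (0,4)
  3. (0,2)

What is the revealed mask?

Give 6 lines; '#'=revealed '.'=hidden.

Answer: ..####
...###
......
......
#.....
......

Derivation:
Click 1 (4,0) count=2: revealed 1 new [(4,0)] -> total=1
Click 2 (0,4) count=0: revealed 6 new [(0,3) (0,4) (0,5) (1,3) (1,4) (1,5)] -> total=7
Click 3 (0,2) count=3: revealed 1 new [(0,2)] -> total=8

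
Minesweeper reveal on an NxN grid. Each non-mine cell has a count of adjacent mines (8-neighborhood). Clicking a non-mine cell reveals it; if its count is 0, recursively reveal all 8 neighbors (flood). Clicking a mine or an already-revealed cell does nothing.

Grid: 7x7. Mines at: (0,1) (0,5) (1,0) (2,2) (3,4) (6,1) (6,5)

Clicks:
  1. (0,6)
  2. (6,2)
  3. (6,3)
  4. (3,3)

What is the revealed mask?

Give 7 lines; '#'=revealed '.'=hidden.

Click 1 (0,6) count=1: revealed 1 new [(0,6)] -> total=1
Click 2 (6,2) count=1: revealed 1 new [(6,2)] -> total=2
Click 3 (6,3) count=0: revealed 18 new [(2,0) (2,1) (3,0) (3,1) (3,2) (3,3) (4,0) (4,1) (4,2) (4,3) (4,4) (5,0) (5,1) (5,2) (5,3) (5,4) (6,3) (6,4)] -> total=20
Click 4 (3,3) count=2: revealed 0 new [(none)] -> total=20

Answer: ......#
.......
##.....
####...
#####..
#####..
..###..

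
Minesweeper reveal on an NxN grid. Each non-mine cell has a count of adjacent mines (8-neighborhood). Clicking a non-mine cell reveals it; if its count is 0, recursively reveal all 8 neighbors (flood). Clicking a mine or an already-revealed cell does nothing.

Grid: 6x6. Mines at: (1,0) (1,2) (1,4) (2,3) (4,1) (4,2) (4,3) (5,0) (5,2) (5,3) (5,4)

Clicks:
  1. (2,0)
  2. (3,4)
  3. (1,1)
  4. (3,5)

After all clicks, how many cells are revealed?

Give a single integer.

Click 1 (2,0) count=1: revealed 1 new [(2,0)] -> total=1
Click 2 (3,4) count=2: revealed 1 new [(3,4)] -> total=2
Click 3 (1,1) count=2: revealed 1 new [(1,1)] -> total=3
Click 4 (3,5) count=0: revealed 5 new [(2,4) (2,5) (3,5) (4,4) (4,5)] -> total=8

Answer: 8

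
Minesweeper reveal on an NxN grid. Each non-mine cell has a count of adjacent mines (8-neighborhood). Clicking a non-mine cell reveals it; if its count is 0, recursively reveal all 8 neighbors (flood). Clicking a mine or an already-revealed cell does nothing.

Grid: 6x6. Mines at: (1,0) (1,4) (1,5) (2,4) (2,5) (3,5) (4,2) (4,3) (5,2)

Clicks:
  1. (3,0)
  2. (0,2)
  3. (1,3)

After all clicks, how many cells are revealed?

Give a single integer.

Click 1 (3,0) count=0: revealed 8 new [(2,0) (2,1) (3,0) (3,1) (4,0) (4,1) (5,0) (5,1)] -> total=8
Click 2 (0,2) count=0: revealed 10 new [(0,1) (0,2) (0,3) (1,1) (1,2) (1,3) (2,2) (2,3) (3,2) (3,3)] -> total=18
Click 3 (1,3) count=2: revealed 0 new [(none)] -> total=18

Answer: 18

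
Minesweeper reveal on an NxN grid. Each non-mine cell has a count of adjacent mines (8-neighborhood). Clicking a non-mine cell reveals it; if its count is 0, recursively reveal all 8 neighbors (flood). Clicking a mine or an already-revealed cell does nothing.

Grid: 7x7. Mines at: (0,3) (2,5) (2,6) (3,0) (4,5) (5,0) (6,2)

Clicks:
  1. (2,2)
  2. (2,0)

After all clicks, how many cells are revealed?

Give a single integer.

Answer: 25

Derivation:
Click 1 (2,2) count=0: revealed 25 new [(0,0) (0,1) (0,2) (1,0) (1,1) (1,2) (1,3) (1,4) (2,0) (2,1) (2,2) (2,3) (2,4) (3,1) (3,2) (3,3) (3,4) (4,1) (4,2) (4,3) (4,4) (5,1) (5,2) (5,3) (5,4)] -> total=25
Click 2 (2,0) count=1: revealed 0 new [(none)] -> total=25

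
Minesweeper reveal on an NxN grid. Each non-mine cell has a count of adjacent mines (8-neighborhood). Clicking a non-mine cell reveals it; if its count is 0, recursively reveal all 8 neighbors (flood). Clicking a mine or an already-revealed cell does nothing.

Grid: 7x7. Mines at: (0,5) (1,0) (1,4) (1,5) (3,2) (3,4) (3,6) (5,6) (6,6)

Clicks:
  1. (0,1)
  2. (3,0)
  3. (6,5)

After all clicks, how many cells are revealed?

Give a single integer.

Click 1 (0,1) count=1: revealed 1 new [(0,1)] -> total=1
Click 2 (3,0) count=0: revealed 22 new [(2,0) (2,1) (3,0) (3,1) (4,0) (4,1) (4,2) (4,3) (4,4) (4,5) (5,0) (5,1) (5,2) (5,3) (5,4) (5,5) (6,0) (6,1) (6,2) (6,3) (6,4) (6,5)] -> total=23
Click 3 (6,5) count=2: revealed 0 new [(none)] -> total=23

Answer: 23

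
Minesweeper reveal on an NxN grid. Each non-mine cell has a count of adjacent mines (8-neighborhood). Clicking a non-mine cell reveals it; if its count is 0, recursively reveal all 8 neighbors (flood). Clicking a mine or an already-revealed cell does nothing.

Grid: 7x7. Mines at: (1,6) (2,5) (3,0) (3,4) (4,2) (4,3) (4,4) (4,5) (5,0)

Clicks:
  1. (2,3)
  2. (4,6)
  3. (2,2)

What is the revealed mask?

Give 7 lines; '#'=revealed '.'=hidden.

Answer: ######.
######.
#####..
.###...
......#
.......
.......

Derivation:
Click 1 (2,3) count=1: revealed 1 new [(2,3)] -> total=1
Click 2 (4,6) count=1: revealed 1 new [(4,6)] -> total=2
Click 3 (2,2) count=0: revealed 19 new [(0,0) (0,1) (0,2) (0,3) (0,4) (0,5) (1,0) (1,1) (1,2) (1,3) (1,4) (1,5) (2,0) (2,1) (2,2) (2,4) (3,1) (3,2) (3,3)] -> total=21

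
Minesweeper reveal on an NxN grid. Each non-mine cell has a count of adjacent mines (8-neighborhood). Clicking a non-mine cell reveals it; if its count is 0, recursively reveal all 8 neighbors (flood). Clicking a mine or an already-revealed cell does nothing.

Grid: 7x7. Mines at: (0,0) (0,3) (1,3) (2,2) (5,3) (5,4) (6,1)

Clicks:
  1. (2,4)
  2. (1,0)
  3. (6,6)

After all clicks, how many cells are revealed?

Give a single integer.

Answer: 23

Derivation:
Click 1 (2,4) count=1: revealed 1 new [(2,4)] -> total=1
Click 2 (1,0) count=1: revealed 1 new [(1,0)] -> total=2
Click 3 (6,6) count=0: revealed 21 new [(0,4) (0,5) (0,6) (1,4) (1,5) (1,6) (2,3) (2,5) (2,6) (3,3) (3,4) (3,5) (3,6) (4,3) (4,4) (4,5) (4,6) (5,5) (5,6) (6,5) (6,6)] -> total=23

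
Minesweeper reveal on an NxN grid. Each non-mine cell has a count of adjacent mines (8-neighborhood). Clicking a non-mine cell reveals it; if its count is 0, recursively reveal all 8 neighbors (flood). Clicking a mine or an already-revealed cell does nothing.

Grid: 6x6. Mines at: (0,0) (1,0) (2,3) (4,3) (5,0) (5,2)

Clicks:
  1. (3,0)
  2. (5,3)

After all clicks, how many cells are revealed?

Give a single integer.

Answer: 10

Derivation:
Click 1 (3,0) count=0: revealed 9 new [(2,0) (2,1) (2,2) (3,0) (3,1) (3,2) (4,0) (4,1) (4,2)] -> total=9
Click 2 (5,3) count=2: revealed 1 new [(5,3)] -> total=10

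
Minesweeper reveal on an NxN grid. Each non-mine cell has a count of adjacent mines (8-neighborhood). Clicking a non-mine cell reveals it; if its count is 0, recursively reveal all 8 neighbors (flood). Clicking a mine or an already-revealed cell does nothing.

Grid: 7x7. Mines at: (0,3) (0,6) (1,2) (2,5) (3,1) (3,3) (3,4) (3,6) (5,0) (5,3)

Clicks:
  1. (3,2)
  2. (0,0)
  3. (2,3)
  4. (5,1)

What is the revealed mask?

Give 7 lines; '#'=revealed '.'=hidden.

Click 1 (3,2) count=2: revealed 1 new [(3,2)] -> total=1
Click 2 (0,0) count=0: revealed 6 new [(0,0) (0,1) (1,0) (1,1) (2,0) (2,1)] -> total=7
Click 3 (2,3) count=3: revealed 1 new [(2,3)] -> total=8
Click 4 (5,1) count=1: revealed 1 new [(5,1)] -> total=9

Answer: ##.....
##.....
##.#...
..#....
.......
.#.....
.......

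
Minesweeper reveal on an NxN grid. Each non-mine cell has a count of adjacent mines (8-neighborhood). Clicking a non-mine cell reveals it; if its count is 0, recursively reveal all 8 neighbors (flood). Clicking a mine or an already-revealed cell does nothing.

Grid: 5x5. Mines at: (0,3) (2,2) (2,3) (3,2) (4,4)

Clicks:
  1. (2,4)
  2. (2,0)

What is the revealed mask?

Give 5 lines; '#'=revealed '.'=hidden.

Click 1 (2,4) count=1: revealed 1 new [(2,4)] -> total=1
Click 2 (2,0) count=0: revealed 12 new [(0,0) (0,1) (0,2) (1,0) (1,1) (1,2) (2,0) (2,1) (3,0) (3,1) (4,0) (4,1)] -> total=13

Answer: ###..
###..
##..#
##...
##...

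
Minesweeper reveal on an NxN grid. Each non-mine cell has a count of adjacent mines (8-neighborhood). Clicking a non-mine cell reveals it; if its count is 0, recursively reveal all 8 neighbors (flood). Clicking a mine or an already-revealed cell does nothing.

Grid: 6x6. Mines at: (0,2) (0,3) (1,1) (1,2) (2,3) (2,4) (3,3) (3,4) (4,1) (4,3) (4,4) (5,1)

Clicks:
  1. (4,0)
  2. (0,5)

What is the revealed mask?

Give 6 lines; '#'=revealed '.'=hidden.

Answer: ....##
....##
......
......
#.....
......

Derivation:
Click 1 (4,0) count=2: revealed 1 new [(4,0)] -> total=1
Click 2 (0,5) count=0: revealed 4 new [(0,4) (0,5) (1,4) (1,5)] -> total=5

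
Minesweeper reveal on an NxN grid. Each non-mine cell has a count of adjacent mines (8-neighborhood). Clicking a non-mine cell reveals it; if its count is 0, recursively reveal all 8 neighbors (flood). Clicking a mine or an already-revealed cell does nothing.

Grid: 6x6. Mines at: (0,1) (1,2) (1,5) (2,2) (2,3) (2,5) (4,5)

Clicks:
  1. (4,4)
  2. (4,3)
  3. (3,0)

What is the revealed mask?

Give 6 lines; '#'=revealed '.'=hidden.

Answer: ......
##....
##....
#####.
#####.
#####.

Derivation:
Click 1 (4,4) count=1: revealed 1 new [(4,4)] -> total=1
Click 2 (4,3) count=0: revealed 18 new [(1,0) (1,1) (2,0) (2,1) (3,0) (3,1) (3,2) (3,3) (3,4) (4,0) (4,1) (4,2) (4,3) (5,0) (5,1) (5,2) (5,3) (5,4)] -> total=19
Click 3 (3,0) count=0: revealed 0 new [(none)] -> total=19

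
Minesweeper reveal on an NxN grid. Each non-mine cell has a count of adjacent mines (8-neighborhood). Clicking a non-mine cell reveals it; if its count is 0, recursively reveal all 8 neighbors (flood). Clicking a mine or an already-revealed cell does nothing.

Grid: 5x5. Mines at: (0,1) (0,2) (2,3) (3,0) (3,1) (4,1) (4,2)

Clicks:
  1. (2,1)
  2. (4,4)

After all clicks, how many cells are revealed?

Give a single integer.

Click 1 (2,1) count=2: revealed 1 new [(2,1)] -> total=1
Click 2 (4,4) count=0: revealed 4 new [(3,3) (3,4) (4,3) (4,4)] -> total=5

Answer: 5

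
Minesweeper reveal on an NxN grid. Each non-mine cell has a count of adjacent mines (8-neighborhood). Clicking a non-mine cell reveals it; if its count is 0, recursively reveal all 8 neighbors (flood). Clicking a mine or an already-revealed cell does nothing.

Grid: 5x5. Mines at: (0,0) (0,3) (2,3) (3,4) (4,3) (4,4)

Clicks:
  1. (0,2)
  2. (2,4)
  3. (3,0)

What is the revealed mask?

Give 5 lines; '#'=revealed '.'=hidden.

Click 1 (0,2) count=1: revealed 1 new [(0,2)] -> total=1
Click 2 (2,4) count=2: revealed 1 new [(2,4)] -> total=2
Click 3 (3,0) count=0: revealed 12 new [(1,0) (1,1) (1,2) (2,0) (2,1) (2,2) (3,0) (3,1) (3,2) (4,0) (4,1) (4,2)] -> total=14

Answer: ..#..
###..
###.#
###..
###..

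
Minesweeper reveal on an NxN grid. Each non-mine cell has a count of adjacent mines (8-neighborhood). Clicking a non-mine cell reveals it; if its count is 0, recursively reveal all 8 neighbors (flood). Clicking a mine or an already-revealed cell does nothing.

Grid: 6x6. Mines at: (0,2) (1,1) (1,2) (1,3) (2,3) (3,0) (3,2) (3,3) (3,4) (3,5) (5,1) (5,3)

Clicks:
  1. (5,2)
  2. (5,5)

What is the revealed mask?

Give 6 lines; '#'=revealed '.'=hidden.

Click 1 (5,2) count=2: revealed 1 new [(5,2)] -> total=1
Click 2 (5,5) count=0: revealed 4 new [(4,4) (4,5) (5,4) (5,5)] -> total=5

Answer: ......
......
......
......
....##
..#.##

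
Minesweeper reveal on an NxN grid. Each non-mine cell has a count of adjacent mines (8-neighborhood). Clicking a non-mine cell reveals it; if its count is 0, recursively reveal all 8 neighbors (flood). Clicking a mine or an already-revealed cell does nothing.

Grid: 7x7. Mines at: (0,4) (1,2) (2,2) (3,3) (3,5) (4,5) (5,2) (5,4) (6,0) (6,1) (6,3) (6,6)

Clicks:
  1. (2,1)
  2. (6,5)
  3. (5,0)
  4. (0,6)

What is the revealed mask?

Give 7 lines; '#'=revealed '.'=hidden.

Answer: .....##
.....##
.#...##
.......
.......
#......
.....#.

Derivation:
Click 1 (2,1) count=2: revealed 1 new [(2,1)] -> total=1
Click 2 (6,5) count=2: revealed 1 new [(6,5)] -> total=2
Click 3 (5,0) count=2: revealed 1 new [(5,0)] -> total=3
Click 4 (0,6) count=0: revealed 6 new [(0,5) (0,6) (1,5) (1,6) (2,5) (2,6)] -> total=9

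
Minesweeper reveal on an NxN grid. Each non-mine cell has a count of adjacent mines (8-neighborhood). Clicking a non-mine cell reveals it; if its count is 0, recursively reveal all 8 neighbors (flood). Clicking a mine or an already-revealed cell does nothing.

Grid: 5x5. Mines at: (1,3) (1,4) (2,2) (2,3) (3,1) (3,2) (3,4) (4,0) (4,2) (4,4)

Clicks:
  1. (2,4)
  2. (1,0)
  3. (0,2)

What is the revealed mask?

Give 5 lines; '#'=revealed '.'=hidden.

Answer: ###..
###..
##..#
.....
.....

Derivation:
Click 1 (2,4) count=4: revealed 1 new [(2,4)] -> total=1
Click 2 (1,0) count=0: revealed 8 new [(0,0) (0,1) (0,2) (1,0) (1,1) (1,2) (2,0) (2,1)] -> total=9
Click 3 (0,2) count=1: revealed 0 new [(none)] -> total=9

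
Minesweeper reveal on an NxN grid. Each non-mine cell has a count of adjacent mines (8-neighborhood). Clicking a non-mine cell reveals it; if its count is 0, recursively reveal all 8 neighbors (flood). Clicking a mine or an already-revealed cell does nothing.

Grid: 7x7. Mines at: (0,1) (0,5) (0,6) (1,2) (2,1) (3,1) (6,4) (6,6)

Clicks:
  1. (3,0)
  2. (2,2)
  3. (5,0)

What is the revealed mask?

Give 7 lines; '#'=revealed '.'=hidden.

Click 1 (3,0) count=2: revealed 1 new [(3,0)] -> total=1
Click 2 (2,2) count=3: revealed 1 new [(2,2)] -> total=2
Click 3 (5,0) count=0: revealed 31 new [(1,3) (1,4) (1,5) (1,6) (2,3) (2,4) (2,5) (2,6) (3,2) (3,3) (3,4) (3,5) (3,6) (4,0) (4,1) (4,2) (4,3) (4,4) (4,5) (4,6) (5,0) (5,1) (5,2) (5,3) (5,4) (5,5) (5,6) (6,0) (6,1) (6,2) (6,3)] -> total=33

Answer: .......
...####
..#####
#.#####
#######
#######
####...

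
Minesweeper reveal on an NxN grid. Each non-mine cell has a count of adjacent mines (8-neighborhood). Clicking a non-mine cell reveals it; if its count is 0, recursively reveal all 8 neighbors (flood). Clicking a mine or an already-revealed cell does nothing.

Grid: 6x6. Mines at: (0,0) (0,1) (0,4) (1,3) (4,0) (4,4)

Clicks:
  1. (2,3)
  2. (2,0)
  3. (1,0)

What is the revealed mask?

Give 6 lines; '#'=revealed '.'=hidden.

Answer: ......
###...
####..
####..
.###..
.###..

Derivation:
Click 1 (2,3) count=1: revealed 1 new [(2,3)] -> total=1
Click 2 (2,0) count=0: revealed 16 new [(1,0) (1,1) (1,2) (2,0) (2,1) (2,2) (3,0) (3,1) (3,2) (3,3) (4,1) (4,2) (4,3) (5,1) (5,2) (5,3)] -> total=17
Click 3 (1,0) count=2: revealed 0 new [(none)] -> total=17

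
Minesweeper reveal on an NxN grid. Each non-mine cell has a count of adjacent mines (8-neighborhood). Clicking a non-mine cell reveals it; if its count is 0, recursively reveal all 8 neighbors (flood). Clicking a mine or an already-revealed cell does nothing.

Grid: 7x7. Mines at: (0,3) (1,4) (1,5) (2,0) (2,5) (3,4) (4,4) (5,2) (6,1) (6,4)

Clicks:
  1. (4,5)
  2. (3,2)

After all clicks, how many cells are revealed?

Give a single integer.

Answer: 13

Derivation:
Click 1 (4,5) count=2: revealed 1 new [(4,5)] -> total=1
Click 2 (3,2) count=0: revealed 12 new [(1,1) (1,2) (1,3) (2,1) (2,2) (2,3) (3,1) (3,2) (3,3) (4,1) (4,2) (4,3)] -> total=13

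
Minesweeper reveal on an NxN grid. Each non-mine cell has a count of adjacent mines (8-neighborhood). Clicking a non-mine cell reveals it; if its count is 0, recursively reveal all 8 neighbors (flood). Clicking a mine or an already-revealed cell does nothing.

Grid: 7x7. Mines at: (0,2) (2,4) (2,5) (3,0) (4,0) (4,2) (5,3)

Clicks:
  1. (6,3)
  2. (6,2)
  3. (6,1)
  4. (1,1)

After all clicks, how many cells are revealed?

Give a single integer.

Click 1 (6,3) count=1: revealed 1 new [(6,3)] -> total=1
Click 2 (6,2) count=1: revealed 1 new [(6,2)] -> total=2
Click 3 (6,1) count=0: revealed 5 new [(5,0) (5,1) (5,2) (6,0) (6,1)] -> total=7
Click 4 (1,1) count=1: revealed 1 new [(1,1)] -> total=8

Answer: 8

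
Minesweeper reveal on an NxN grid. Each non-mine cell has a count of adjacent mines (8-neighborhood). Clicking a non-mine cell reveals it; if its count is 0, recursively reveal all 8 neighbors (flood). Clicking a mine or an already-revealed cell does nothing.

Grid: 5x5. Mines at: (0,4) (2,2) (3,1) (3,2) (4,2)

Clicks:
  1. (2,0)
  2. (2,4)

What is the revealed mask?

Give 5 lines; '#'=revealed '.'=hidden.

Click 1 (2,0) count=1: revealed 1 new [(2,0)] -> total=1
Click 2 (2,4) count=0: revealed 8 new [(1,3) (1,4) (2,3) (2,4) (3,3) (3,4) (4,3) (4,4)] -> total=9

Answer: .....
...##
#..##
...##
...##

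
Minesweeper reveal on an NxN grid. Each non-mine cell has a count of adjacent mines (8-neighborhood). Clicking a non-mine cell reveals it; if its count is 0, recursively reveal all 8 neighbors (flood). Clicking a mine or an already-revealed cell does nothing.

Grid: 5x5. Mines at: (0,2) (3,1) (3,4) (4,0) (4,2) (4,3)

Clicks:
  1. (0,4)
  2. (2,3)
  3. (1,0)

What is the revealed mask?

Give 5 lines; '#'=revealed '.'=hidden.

Click 1 (0,4) count=0: revealed 6 new [(0,3) (0,4) (1,3) (1,4) (2,3) (2,4)] -> total=6
Click 2 (2,3) count=1: revealed 0 new [(none)] -> total=6
Click 3 (1,0) count=0: revealed 6 new [(0,0) (0,1) (1,0) (1,1) (2,0) (2,1)] -> total=12

Answer: ##.##
##.##
##.##
.....
.....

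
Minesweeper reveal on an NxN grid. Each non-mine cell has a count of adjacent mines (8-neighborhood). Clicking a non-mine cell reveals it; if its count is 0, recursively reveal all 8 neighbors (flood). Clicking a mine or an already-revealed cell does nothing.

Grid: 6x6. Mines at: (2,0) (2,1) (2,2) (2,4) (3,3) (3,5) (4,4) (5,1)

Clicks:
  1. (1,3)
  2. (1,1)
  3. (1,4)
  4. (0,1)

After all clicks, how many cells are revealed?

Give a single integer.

Click 1 (1,3) count=2: revealed 1 new [(1,3)] -> total=1
Click 2 (1,1) count=3: revealed 1 new [(1,1)] -> total=2
Click 3 (1,4) count=1: revealed 1 new [(1,4)] -> total=3
Click 4 (0,1) count=0: revealed 9 new [(0,0) (0,1) (0,2) (0,3) (0,4) (0,5) (1,0) (1,2) (1,5)] -> total=12

Answer: 12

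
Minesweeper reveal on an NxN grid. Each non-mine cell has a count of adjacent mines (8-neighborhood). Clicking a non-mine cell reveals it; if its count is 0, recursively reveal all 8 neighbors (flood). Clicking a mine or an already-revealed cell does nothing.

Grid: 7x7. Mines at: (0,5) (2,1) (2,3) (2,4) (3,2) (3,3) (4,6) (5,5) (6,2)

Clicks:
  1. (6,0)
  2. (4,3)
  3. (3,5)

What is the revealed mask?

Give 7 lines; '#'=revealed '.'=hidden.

Answer: .......
.......
.......
##...#.
##.#...
##.....
##.....

Derivation:
Click 1 (6,0) count=0: revealed 8 new [(3,0) (3,1) (4,0) (4,1) (5,0) (5,1) (6,0) (6,1)] -> total=8
Click 2 (4,3) count=2: revealed 1 new [(4,3)] -> total=9
Click 3 (3,5) count=2: revealed 1 new [(3,5)] -> total=10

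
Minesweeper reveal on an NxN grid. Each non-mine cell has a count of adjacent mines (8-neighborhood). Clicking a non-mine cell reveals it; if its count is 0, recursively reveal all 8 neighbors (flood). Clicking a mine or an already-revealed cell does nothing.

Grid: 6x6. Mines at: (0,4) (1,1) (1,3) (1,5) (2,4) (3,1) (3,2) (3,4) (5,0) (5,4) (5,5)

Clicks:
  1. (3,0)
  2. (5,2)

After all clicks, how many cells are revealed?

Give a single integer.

Answer: 7

Derivation:
Click 1 (3,0) count=1: revealed 1 new [(3,0)] -> total=1
Click 2 (5,2) count=0: revealed 6 new [(4,1) (4,2) (4,3) (5,1) (5,2) (5,3)] -> total=7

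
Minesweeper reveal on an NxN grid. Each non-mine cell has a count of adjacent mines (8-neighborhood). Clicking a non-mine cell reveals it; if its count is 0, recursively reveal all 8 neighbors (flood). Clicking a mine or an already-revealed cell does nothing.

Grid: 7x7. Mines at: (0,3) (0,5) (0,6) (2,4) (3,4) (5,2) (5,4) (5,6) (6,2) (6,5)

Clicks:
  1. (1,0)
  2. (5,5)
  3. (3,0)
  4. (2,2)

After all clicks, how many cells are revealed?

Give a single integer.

Click 1 (1,0) count=0: revealed 23 new [(0,0) (0,1) (0,2) (1,0) (1,1) (1,2) (1,3) (2,0) (2,1) (2,2) (2,3) (3,0) (3,1) (3,2) (3,3) (4,0) (4,1) (4,2) (4,3) (5,0) (5,1) (6,0) (6,1)] -> total=23
Click 2 (5,5) count=3: revealed 1 new [(5,5)] -> total=24
Click 3 (3,0) count=0: revealed 0 new [(none)] -> total=24
Click 4 (2,2) count=0: revealed 0 new [(none)] -> total=24

Answer: 24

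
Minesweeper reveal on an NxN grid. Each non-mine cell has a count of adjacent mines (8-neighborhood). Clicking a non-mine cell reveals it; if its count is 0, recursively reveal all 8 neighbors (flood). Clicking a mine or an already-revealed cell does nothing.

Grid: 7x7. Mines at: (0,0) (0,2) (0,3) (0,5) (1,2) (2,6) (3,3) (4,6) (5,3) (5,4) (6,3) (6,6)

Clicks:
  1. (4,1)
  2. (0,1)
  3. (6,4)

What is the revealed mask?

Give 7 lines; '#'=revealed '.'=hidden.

Click 1 (4,1) count=0: revealed 17 new [(1,0) (1,1) (2,0) (2,1) (2,2) (3,0) (3,1) (3,2) (4,0) (4,1) (4,2) (5,0) (5,1) (5,2) (6,0) (6,1) (6,2)] -> total=17
Click 2 (0,1) count=3: revealed 1 new [(0,1)] -> total=18
Click 3 (6,4) count=3: revealed 1 new [(6,4)] -> total=19

Answer: .#.....
##.....
###....
###....
###....
###....
###.#..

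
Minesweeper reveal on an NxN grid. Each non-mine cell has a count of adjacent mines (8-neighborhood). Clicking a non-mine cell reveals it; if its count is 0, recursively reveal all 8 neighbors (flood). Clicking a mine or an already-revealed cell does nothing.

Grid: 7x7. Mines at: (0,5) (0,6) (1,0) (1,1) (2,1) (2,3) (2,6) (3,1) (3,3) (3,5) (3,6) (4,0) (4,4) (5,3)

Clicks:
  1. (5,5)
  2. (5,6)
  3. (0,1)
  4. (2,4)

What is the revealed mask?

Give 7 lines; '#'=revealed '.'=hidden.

Click 1 (5,5) count=1: revealed 1 new [(5,5)] -> total=1
Click 2 (5,6) count=0: revealed 7 new [(4,5) (4,6) (5,4) (5,6) (6,4) (6,5) (6,6)] -> total=8
Click 3 (0,1) count=2: revealed 1 new [(0,1)] -> total=9
Click 4 (2,4) count=3: revealed 1 new [(2,4)] -> total=10

Answer: .#.....
.......
....#..
.......
.....##
....###
....###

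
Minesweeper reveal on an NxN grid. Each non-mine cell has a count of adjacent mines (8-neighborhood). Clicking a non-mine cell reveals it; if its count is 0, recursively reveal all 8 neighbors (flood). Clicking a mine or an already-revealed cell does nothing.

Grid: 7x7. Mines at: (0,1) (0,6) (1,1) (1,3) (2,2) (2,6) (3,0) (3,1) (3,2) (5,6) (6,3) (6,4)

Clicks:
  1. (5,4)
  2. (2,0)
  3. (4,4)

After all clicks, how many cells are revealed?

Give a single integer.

Click 1 (5,4) count=2: revealed 1 new [(5,4)] -> total=1
Click 2 (2,0) count=3: revealed 1 new [(2,0)] -> total=2
Click 3 (4,4) count=0: revealed 11 new [(2,3) (2,4) (2,5) (3,3) (3,4) (3,5) (4,3) (4,4) (4,5) (5,3) (5,5)] -> total=13

Answer: 13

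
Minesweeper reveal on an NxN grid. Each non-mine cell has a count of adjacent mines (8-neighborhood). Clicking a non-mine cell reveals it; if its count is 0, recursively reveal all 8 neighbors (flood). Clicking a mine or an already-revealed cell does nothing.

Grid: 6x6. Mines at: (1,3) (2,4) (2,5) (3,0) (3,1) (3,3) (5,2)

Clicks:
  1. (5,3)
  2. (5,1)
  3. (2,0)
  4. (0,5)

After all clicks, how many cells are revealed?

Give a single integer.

Answer: 7

Derivation:
Click 1 (5,3) count=1: revealed 1 new [(5,3)] -> total=1
Click 2 (5,1) count=1: revealed 1 new [(5,1)] -> total=2
Click 3 (2,0) count=2: revealed 1 new [(2,0)] -> total=3
Click 4 (0,5) count=0: revealed 4 new [(0,4) (0,5) (1,4) (1,5)] -> total=7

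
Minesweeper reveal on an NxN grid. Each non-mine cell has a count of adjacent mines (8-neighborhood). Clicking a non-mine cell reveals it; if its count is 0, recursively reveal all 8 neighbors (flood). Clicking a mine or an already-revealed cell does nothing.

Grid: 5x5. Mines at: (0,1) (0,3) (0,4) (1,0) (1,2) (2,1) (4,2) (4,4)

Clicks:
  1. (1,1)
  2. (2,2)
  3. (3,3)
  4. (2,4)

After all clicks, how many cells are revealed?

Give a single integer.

Answer: 8

Derivation:
Click 1 (1,1) count=4: revealed 1 new [(1,1)] -> total=1
Click 2 (2,2) count=2: revealed 1 new [(2,2)] -> total=2
Click 3 (3,3) count=2: revealed 1 new [(3,3)] -> total=3
Click 4 (2,4) count=0: revealed 5 new [(1,3) (1,4) (2,3) (2,4) (3,4)] -> total=8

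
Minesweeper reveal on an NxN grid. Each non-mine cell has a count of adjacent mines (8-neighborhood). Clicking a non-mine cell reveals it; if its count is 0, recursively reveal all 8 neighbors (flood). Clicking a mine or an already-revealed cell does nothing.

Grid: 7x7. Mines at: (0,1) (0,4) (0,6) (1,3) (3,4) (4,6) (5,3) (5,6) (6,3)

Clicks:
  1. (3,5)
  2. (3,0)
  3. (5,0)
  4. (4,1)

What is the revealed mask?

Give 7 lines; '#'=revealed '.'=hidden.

Click 1 (3,5) count=2: revealed 1 new [(3,5)] -> total=1
Click 2 (3,0) count=0: revealed 21 new [(1,0) (1,1) (1,2) (2,0) (2,1) (2,2) (2,3) (3,0) (3,1) (3,2) (3,3) (4,0) (4,1) (4,2) (4,3) (5,0) (5,1) (5,2) (6,0) (6,1) (6,2)] -> total=22
Click 3 (5,0) count=0: revealed 0 new [(none)] -> total=22
Click 4 (4,1) count=0: revealed 0 new [(none)] -> total=22

Answer: .......
###....
####...
####.#.
####...
###....
###....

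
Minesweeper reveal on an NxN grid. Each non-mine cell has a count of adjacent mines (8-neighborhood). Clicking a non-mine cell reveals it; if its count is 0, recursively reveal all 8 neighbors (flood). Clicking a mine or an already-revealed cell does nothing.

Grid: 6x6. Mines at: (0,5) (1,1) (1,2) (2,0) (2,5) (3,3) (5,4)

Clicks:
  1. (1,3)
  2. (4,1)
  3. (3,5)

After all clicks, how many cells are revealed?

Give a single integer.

Click 1 (1,3) count=1: revealed 1 new [(1,3)] -> total=1
Click 2 (4,1) count=0: revealed 11 new [(3,0) (3,1) (3,2) (4,0) (4,1) (4,2) (4,3) (5,0) (5,1) (5,2) (5,3)] -> total=12
Click 3 (3,5) count=1: revealed 1 new [(3,5)] -> total=13

Answer: 13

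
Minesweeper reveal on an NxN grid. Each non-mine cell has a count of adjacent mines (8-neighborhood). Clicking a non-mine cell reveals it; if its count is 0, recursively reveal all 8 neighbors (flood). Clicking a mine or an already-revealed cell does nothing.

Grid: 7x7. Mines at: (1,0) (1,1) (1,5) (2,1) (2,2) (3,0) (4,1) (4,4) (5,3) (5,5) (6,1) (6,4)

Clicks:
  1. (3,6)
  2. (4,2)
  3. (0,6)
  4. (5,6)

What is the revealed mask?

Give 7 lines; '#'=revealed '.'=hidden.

Click 1 (3,6) count=0: revealed 6 new [(2,5) (2,6) (3,5) (3,6) (4,5) (4,6)] -> total=6
Click 2 (4,2) count=2: revealed 1 new [(4,2)] -> total=7
Click 3 (0,6) count=1: revealed 1 new [(0,6)] -> total=8
Click 4 (5,6) count=1: revealed 1 new [(5,6)] -> total=9

Answer: ......#
.......
.....##
.....##
..#..##
......#
.......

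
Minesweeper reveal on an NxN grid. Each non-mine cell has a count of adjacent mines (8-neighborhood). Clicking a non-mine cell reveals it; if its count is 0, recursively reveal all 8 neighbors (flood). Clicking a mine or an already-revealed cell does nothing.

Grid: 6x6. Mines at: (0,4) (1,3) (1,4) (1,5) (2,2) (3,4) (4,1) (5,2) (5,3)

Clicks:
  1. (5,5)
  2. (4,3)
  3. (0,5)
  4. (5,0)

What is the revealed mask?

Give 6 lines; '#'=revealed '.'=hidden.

Answer: .....#
......
......
......
...###
#...##

Derivation:
Click 1 (5,5) count=0: revealed 4 new [(4,4) (4,5) (5,4) (5,5)] -> total=4
Click 2 (4,3) count=3: revealed 1 new [(4,3)] -> total=5
Click 3 (0,5) count=3: revealed 1 new [(0,5)] -> total=6
Click 4 (5,0) count=1: revealed 1 new [(5,0)] -> total=7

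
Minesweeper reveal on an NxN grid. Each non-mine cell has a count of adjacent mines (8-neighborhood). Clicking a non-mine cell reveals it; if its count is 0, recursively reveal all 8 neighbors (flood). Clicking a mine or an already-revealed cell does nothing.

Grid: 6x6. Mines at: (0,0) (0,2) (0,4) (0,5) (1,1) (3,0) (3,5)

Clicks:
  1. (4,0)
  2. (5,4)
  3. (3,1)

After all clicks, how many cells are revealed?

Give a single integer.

Click 1 (4,0) count=1: revealed 1 new [(4,0)] -> total=1
Click 2 (5,4) count=0: revealed 22 new [(1,2) (1,3) (1,4) (2,1) (2,2) (2,3) (2,4) (3,1) (3,2) (3,3) (3,4) (4,1) (4,2) (4,3) (4,4) (4,5) (5,0) (5,1) (5,2) (5,3) (5,4) (5,5)] -> total=23
Click 3 (3,1) count=1: revealed 0 new [(none)] -> total=23

Answer: 23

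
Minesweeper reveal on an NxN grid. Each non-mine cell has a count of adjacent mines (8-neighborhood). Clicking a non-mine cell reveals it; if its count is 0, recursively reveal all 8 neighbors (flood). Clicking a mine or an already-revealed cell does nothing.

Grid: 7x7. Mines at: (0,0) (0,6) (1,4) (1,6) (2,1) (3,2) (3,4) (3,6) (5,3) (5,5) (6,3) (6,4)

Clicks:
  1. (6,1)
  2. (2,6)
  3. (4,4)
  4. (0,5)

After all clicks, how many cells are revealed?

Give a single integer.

Click 1 (6,1) count=0: revealed 11 new [(3,0) (3,1) (4,0) (4,1) (4,2) (5,0) (5,1) (5,2) (6,0) (6,1) (6,2)] -> total=11
Click 2 (2,6) count=2: revealed 1 new [(2,6)] -> total=12
Click 3 (4,4) count=3: revealed 1 new [(4,4)] -> total=13
Click 4 (0,5) count=3: revealed 1 new [(0,5)] -> total=14

Answer: 14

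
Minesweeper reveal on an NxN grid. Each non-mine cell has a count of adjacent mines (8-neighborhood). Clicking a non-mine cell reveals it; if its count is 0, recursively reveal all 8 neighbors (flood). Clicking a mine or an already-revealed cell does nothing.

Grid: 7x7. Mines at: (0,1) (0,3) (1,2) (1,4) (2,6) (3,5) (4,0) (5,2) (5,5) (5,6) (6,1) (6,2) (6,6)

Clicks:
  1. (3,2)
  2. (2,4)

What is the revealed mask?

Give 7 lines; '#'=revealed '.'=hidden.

Click 1 (3,2) count=0: revealed 12 new [(2,1) (2,2) (2,3) (2,4) (3,1) (3,2) (3,3) (3,4) (4,1) (4,2) (4,3) (4,4)] -> total=12
Click 2 (2,4) count=2: revealed 0 new [(none)] -> total=12

Answer: .......
.......
.####..
.####..
.####..
.......
.......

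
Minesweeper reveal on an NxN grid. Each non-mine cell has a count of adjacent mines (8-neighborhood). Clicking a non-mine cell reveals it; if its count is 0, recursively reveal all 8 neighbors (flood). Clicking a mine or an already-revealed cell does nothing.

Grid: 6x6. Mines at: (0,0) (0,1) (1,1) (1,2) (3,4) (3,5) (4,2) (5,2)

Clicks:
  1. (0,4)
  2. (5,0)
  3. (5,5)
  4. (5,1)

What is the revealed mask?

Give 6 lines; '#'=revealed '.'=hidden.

Answer: ...###
...###
##.###
##....
##.###
##.###

Derivation:
Click 1 (0,4) count=0: revealed 9 new [(0,3) (0,4) (0,5) (1,3) (1,4) (1,5) (2,3) (2,4) (2,5)] -> total=9
Click 2 (5,0) count=0: revealed 8 new [(2,0) (2,1) (3,0) (3,1) (4,0) (4,1) (5,0) (5,1)] -> total=17
Click 3 (5,5) count=0: revealed 6 new [(4,3) (4,4) (4,5) (5,3) (5,4) (5,5)] -> total=23
Click 4 (5,1) count=2: revealed 0 new [(none)] -> total=23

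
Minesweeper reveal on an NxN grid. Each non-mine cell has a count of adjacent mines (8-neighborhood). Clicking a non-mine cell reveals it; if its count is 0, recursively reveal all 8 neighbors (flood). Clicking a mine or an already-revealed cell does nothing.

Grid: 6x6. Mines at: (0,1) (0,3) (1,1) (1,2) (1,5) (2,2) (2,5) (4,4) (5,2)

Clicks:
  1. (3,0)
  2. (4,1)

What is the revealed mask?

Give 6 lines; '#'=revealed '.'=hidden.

Answer: ......
......
##....
##....
##....
##....

Derivation:
Click 1 (3,0) count=0: revealed 8 new [(2,0) (2,1) (3,0) (3,1) (4,0) (4,1) (5,0) (5,1)] -> total=8
Click 2 (4,1) count=1: revealed 0 new [(none)] -> total=8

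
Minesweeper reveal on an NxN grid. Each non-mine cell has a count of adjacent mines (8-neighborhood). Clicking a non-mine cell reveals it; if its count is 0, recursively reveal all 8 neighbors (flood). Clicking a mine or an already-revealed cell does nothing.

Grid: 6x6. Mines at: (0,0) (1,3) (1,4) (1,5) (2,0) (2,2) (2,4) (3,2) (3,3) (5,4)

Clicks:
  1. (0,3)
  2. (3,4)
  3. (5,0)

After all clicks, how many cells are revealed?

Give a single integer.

Answer: 12

Derivation:
Click 1 (0,3) count=2: revealed 1 new [(0,3)] -> total=1
Click 2 (3,4) count=2: revealed 1 new [(3,4)] -> total=2
Click 3 (5,0) count=0: revealed 10 new [(3,0) (3,1) (4,0) (4,1) (4,2) (4,3) (5,0) (5,1) (5,2) (5,3)] -> total=12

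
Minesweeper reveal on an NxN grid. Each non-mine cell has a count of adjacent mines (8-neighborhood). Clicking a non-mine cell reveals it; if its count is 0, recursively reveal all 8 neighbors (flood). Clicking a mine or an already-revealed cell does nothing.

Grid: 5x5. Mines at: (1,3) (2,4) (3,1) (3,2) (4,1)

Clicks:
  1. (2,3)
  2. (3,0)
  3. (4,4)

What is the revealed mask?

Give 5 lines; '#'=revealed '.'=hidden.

Click 1 (2,3) count=3: revealed 1 new [(2,3)] -> total=1
Click 2 (3,0) count=2: revealed 1 new [(3,0)] -> total=2
Click 3 (4,4) count=0: revealed 4 new [(3,3) (3,4) (4,3) (4,4)] -> total=6

Answer: .....
.....
...#.
#..##
...##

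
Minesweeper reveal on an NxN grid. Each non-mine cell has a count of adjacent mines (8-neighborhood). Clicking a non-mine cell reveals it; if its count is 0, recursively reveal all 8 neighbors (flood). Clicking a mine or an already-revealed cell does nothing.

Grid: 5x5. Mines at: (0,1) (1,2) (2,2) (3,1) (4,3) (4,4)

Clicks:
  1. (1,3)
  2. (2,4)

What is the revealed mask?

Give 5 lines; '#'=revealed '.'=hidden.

Click 1 (1,3) count=2: revealed 1 new [(1,3)] -> total=1
Click 2 (2,4) count=0: revealed 7 new [(0,3) (0,4) (1,4) (2,3) (2,4) (3,3) (3,4)] -> total=8

Answer: ...##
...##
...##
...##
.....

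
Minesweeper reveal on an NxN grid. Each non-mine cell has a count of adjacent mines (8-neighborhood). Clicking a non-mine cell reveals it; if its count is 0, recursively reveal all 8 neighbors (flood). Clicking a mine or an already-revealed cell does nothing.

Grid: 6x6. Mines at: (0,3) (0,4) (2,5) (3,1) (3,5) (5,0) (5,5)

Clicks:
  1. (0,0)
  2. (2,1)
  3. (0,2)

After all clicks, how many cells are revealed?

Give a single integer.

Answer: 9

Derivation:
Click 1 (0,0) count=0: revealed 9 new [(0,0) (0,1) (0,2) (1,0) (1,1) (1,2) (2,0) (2,1) (2,2)] -> total=9
Click 2 (2,1) count=1: revealed 0 new [(none)] -> total=9
Click 3 (0,2) count=1: revealed 0 new [(none)] -> total=9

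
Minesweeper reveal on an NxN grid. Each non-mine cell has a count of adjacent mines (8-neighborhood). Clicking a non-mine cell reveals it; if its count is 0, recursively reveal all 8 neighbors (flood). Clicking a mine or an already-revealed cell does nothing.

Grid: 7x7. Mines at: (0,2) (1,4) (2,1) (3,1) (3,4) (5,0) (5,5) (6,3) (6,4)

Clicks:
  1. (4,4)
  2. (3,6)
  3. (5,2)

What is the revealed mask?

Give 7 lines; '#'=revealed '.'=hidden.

Click 1 (4,4) count=2: revealed 1 new [(4,4)] -> total=1
Click 2 (3,6) count=0: revealed 10 new [(0,5) (0,6) (1,5) (1,6) (2,5) (2,6) (3,5) (3,6) (4,5) (4,6)] -> total=11
Click 3 (5,2) count=1: revealed 1 new [(5,2)] -> total=12

Answer: .....##
.....##
.....##
.....##
....###
..#....
.......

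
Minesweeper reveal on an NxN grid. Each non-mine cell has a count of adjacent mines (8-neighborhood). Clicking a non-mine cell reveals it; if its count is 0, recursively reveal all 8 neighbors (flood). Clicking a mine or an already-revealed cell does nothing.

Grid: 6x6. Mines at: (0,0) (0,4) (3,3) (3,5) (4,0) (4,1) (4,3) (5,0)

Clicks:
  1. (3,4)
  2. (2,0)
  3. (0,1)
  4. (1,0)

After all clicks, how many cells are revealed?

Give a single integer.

Click 1 (3,4) count=3: revealed 1 new [(3,4)] -> total=1
Click 2 (2,0) count=0: revealed 14 new [(0,1) (0,2) (0,3) (1,0) (1,1) (1,2) (1,3) (2,0) (2,1) (2,2) (2,3) (3,0) (3,1) (3,2)] -> total=15
Click 3 (0,1) count=1: revealed 0 new [(none)] -> total=15
Click 4 (1,0) count=1: revealed 0 new [(none)] -> total=15

Answer: 15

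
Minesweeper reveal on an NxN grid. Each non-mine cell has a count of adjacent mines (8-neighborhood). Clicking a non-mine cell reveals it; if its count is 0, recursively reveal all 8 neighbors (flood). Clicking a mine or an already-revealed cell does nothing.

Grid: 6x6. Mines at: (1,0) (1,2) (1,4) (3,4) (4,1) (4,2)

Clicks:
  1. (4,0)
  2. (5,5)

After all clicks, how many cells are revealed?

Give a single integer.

Answer: 7

Derivation:
Click 1 (4,0) count=1: revealed 1 new [(4,0)] -> total=1
Click 2 (5,5) count=0: revealed 6 new [(4,3) (4,4) (4,5) (5,3) (5,4) (5,5)] -> total=7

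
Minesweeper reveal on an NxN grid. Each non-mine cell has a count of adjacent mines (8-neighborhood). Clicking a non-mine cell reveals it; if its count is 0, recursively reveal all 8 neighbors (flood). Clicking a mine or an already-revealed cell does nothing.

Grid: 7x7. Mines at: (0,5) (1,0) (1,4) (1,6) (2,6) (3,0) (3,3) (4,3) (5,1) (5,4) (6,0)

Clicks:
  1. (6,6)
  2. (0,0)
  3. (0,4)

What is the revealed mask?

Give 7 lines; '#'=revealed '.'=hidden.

Answer: #...#..
.......
.......
.....##
.....##
.....##
.....##

Derivation:
Click 1 (6,6) count=0: revealed 8 new [(3,5) (3,6) (4,5) (4,6) (5,5) (5,6) (6,5) (6,6)] -> total=8
Click 2 (0,0) count=1: revealed 1 new [(0,0)] -> total=9
Click 3 (0,4) count=2: revealed 1 new [(0,4)] -> total=10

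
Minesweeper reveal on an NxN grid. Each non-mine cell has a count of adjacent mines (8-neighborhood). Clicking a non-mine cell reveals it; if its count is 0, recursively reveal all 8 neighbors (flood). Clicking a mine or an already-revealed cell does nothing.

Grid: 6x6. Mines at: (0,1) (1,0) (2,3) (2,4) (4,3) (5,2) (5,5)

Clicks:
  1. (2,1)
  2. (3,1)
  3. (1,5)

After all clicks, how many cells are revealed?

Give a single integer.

Answer: 12

Derivation:
Click 1 (2,1) count=1: revealed 1 new [(2,1)] -> total=1
Click 2 (3,1) count=0: revealed 10 new [(2,0) (2,2) (3,0) (3,1) (3,2) (4,0) (4,1) (4,2) (5,0) (5,1)] -> total=11
Click 3 (1,5) count=1: revealed 1 new [(1,5)] -> total=12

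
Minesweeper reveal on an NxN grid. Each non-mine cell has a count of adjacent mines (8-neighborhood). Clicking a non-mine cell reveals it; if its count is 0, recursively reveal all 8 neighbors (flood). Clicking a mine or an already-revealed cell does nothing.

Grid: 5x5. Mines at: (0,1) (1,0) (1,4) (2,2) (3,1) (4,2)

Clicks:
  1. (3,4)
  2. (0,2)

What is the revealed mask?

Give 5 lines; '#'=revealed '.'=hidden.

Click 1 (3,4) count=0: revealed 6 new [(2,3) (2,4) (3,3) (3,4) (4,3) (4,4)] -> total=6
Click 2 (0,2) count=1: revealed 1 new [(0,2)] -> total=7

Answer: ..#..
.....
...##
...##
...##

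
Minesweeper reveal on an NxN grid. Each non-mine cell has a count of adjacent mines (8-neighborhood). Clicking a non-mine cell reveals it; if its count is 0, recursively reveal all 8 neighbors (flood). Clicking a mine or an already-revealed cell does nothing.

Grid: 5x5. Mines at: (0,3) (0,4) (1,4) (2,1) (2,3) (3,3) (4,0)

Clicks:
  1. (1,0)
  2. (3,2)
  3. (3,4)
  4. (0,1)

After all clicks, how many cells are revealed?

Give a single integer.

Answer: 8

Derivation:
Click 1 (1,0) count=1: revealed 1 new [(1,0)] -> total=1
Click 2 (3,2) count=3: revealed 1 new [(3,2)] -> total=2
Click 3 (3,4) count=2: revealed 1 new [(3,4)] -> total=3
Click 4 (0,1) count=0: revealed 5 new [(0,0) (0,1) (0,2) (1,1) (1,2)] -> total=8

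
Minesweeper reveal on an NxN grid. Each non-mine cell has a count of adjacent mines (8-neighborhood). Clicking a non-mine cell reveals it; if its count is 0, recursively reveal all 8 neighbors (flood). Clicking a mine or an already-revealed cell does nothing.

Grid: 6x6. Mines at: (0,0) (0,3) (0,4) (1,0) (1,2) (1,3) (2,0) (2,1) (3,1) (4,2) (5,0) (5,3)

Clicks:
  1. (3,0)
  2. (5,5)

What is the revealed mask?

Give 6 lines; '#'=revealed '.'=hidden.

Click 1 (3,0) count=3: revealed 1 new [(3,0)] -> total=1
Click 2 (5,5) count=0: revealed 13 new [(1,4) (1,5) (2,3) (2,4) (2,5) (3,3) (3,4) (3,5) (4,3) (4,4) (4,5) (5,4) (5,5)] -> total=14

Answer: ......
....##
...###
#..###
...###
....##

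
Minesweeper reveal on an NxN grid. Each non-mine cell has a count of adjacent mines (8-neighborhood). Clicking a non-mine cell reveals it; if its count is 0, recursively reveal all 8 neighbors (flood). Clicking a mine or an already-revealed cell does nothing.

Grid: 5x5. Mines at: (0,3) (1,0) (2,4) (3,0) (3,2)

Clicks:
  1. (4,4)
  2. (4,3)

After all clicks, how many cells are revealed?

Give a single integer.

Click 1 (4,4) count=0: revealed 4 new [(3,3) (3,4) (4,3) (4,4)] -> total=4
Click 2 (4,3) count=1: revealed 0 new [(none)] -> total=4

Answer: 4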